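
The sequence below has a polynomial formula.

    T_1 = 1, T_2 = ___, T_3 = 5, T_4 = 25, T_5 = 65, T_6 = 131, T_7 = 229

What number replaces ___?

-1

Using the last 5 terms:
D1: 20  40  66  98
D2: 20  26  32
D3: 6  6
Constant third difference = 6.
Extend backward: 20 − 6 = 14;  20 − 14 = 6;  5 − 6 = -1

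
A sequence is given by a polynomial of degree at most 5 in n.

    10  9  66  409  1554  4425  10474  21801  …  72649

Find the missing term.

Using the first 8 terms:
Δ: -1  57  343  1145  2871  6049  11327
Δ²: 58  286  802  1726  3178  5278
Δ³: 228  516  924  1452  2100
Δ⁴: 288  408  528  648
Δ⁵: 120  120  120
Constant fifth difference = 120.
Extend forward: 648 + 120 = 768;  2100 + 768 = 2868;  5278 + 2868 = 8146;  11327 + 8146 = 19473;  21801 + 19473 = 41274

41274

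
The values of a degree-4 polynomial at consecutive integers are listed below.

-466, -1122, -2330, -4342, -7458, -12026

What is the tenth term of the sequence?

-53458

-656, -1208, -2012, -3116, -4568
-552, -804, -1104, -1452
-252, -300, -348
-48, -48
The fourth differences are constant (-48).
-348 − 48 = -396;  -1452 − 396 = -1848;  -4568 − 1848 = -6416;  -12026 − 6416 = -18442
-396 − 48 = -444;  -1848 − 444 = -2292;  -6416 − 2292 = -8708;  -18442 − 8708 = -27150
-444 − 48 = -492;  -2292 − 492 = -2784;  -8708 − 2784 = -11492;  -27150 − 11492 = -38642
-492 − 48 = -540;  -2784 − 540 = -3324;  -11492 − 3324 = -14816;  -38642 − 14816 = -53458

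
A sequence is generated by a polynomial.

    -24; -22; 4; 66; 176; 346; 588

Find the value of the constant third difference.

12

D1: 2, 26, 62, 110, 170, 242
D2: 24, 36, 48, 60, 72
D3: 12, 12, 12, 12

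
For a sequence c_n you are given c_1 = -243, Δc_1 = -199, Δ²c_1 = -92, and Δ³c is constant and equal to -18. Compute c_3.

-733

Build the table forward from the leading diagonal:
Third differences: -18, -18, -18
Second differences: -92, -110, -128
First differences: -199, -291, -401
c: -243, -442, -733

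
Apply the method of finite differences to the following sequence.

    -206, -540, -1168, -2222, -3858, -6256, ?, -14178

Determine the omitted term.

-9620

Using the first 6 terms:
First differences: -334  -628  -1054  -1636  -2398
Second differences: -294  -426  -582  -762
Third differences: -132  -156  -180
Fourth differences: -24  -24
Constant fourth difference = -24.
Extend forward: -180 − 24 = -204;  -762 − 204 = -966;  -2398 − 966 = -3364;  -6256 − 3364 = -9620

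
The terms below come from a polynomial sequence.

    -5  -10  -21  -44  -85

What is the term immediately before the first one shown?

0

-5, -11, -23, -41
-6, -12, -18
-6, -6
The third differences are constant at -6.
Work back: -6 + 6 = 0;  -5 + 0 = -5;  -5 + 5 = 0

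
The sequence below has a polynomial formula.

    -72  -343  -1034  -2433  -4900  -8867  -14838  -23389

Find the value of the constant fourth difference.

-72

Δ: -271, -691, -1399, -2467, -3967, -5971, -8551
Δ²: -420, -708, -1068, -1500, -2004, -2580
Δ³: -288, -360, -432, -504, -576
Δ⁴: -72, -72, -72, -72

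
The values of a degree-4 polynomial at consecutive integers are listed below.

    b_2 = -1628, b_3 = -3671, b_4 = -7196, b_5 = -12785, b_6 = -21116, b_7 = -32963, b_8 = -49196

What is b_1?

D1: -2043, -3525, -5589, -8331, -11847, -16233
D2: -1482, -2064, -2742, -3516, -4386
D3: -582, -678, -774, -870
D4: -96, -96, -96
The fourth differences are constant at -96.
Work back: -582 + 96 = -486;  -1482 + 486 = -996;  -2043 + 996 = -1047;  -1628 + 1047 = -581

-581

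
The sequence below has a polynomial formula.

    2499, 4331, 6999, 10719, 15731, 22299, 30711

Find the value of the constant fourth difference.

D1: 1832, 2668, 3720, 5012, 6568, 8412
D2: 836, 1052, 1292, 1556, 1844
D3: 216, 240, 264, 288
D4: 24, 24, 24

24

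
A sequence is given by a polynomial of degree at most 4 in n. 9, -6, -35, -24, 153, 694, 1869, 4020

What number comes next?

7561

First differences: -15  -29  11  177  541  1175  2151
Second differences: -14  40  166  364  634  976
Third differences: 54  126  198  270  342
Fourth differences: 72  72  72  72
The fourth differences are constant (72).
342 + 72 = 414;  976 + 414 = 1390;  2151 + 1390 = 3541;  4020 + 3541 = 7561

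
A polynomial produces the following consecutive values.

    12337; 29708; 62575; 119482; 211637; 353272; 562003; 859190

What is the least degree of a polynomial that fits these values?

5

First differences: 17371, 32867, 56907, 92155, 141635, 208731, 297187
Second differences: 15496, 24040, 35248, 49480, 67096, 88456
Third differences: 8544, 11208, 14232, 17616, 21360
Fourth differences: 2664, 3024, 3384, 3744
Fifth differences: 360, 360, 360
The fifth differences are constant, so the polynomial has degree 5.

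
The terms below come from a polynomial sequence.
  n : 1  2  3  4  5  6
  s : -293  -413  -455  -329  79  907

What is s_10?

First differences: -120  -42  126  408  828
Second differences: 78  168  282  420
Third differences: 90  114  138
Fourth differences: 24  24
The fourth differences are constant (24).
138 + 24 = 162;  420 + 162 = 582;  828 + 582 = 1410;  907 + 1410 = 2317
162 + 24 = 186;  582 + 186 = 768;  1410 + 768 = 2178;  2317 + 2178 = 4495
186 + 24 = 210;  768 + 210 = 978;  2178 + 978 = 3156;  4495 + 3156 = 7651
210 + 24 = 234;  978 + 234 = 1212;  3156 + 1212 = 4368;  7651 + 4368 = 12019

12019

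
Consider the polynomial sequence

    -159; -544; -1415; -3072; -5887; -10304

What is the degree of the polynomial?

4

Δ: -385, -871, -1657, -2815, -4417
Δ²: -486, -786, -1158, -1602
Δ³: -300, -372, -444
Δ⁴: -72, -72
The fourth differences are constant, so the polynomial has degree 4.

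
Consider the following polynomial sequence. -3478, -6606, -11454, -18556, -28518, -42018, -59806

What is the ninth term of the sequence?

D1: -3128 , -4848 , -7102 , -9962 , -13500 , -17788
D2: -1720 , -2254 , -2860 , -3538 , -4288
D3: -534 , -606 , -678 , -750
D4: -72 , -72 , -72
The fourth differences are constant (-72).
-750 − 72 = -822;  -4288 − 822 = -5110;  -17788 − 5110 = -22898;  -59806 − 22898 = -82704
-822 − 72 = -894;  -5110 − 894 = -6004;  -22898 − 6004 = -28902;  -82704 − 28902 = -111606

-111606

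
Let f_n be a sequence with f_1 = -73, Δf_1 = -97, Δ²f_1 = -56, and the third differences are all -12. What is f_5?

-845

Build the table forward from the leading diagonal:
Δ³: -12  -12  -12  -12  -12
Δ²: -56  -68  -80  -92  -104
Δ: -97  -153  -221  -301  -393
f: -73  -170  -323  -544  -845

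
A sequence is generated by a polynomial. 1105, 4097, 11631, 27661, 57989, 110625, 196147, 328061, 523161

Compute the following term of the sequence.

801889

Δ: 2992 , 7534 , 16030 , 30328 , 52636 , 85522 , 131914 , 195100
Δ²: 4542 , 8496 , 14298 , 22308 , 32886 , 46392 , 63186
Δ³: 3954 , 5802 , 8010 , 10578 , 13506 , 16794
Δ⁴: 1848 , 2208 , 2568 , 2928 , 3288
Δ⁵: 360 , 360 , 360 , 360
The fifth differences are constant (360).
3288 + 360 = 3648;  16794 + 3648 = 20442;  63186 + 20442 = 83628;  195100 + 83628 = 278728;  523161 + 278728 = 801889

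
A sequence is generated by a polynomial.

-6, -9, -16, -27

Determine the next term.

Δ: -3, -7, -11
Δ²: -4, -4
Constant second difference = -4, so extend:
-11 − 4 = -15;  -27 − 15 = -42

-42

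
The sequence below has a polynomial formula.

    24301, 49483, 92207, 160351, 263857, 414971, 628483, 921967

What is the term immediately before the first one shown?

Δ: 25182  42724  68144  103506  151114  213512  293484
Δ²: 17542  25420  35362  47608  62398  79972
Δ³: 7878  9942  12246  14790  17574
Δ⁴: 2064  2304  2544  2784
Δ⁵: 240  240  240
The fifth differences are constant at 240.
Work back: 2064 − 240 = 1824;  7878 − 1824 = 6054;  17542 − 6054 = 11488;  25182 − 11488 = 13694;  24301 − 13694 = 10607

10607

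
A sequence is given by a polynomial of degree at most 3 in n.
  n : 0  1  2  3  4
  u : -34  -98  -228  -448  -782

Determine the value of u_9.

D1: -64 , -130 , -220 , -334
D2: -66 , -90 , -114
D3: -24 , -24
Third differences constant at -24.
-114 − 24 = -138;  -334 − 138 = -472;  -782 − 472 = -1254
-138 − 24 = -162;  -472 − 162 = -634;  -1254 − 634 = -1888
-162 − 24 = -186;  -634 − 186 = -820;  -1888 − 820 = -2708
-186 − 24 = -210;  -820 − 210 = -1030;  -2708 − 1030 = -3738
-210 − 24 = -234;  -1030 − 234 = -1264;  -3738 − 1264 = -5002

-5002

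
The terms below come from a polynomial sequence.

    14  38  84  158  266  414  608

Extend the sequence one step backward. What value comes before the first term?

6

First differences: 24, 46, 74, 108, 148, 194
Second differences: 22, 28, 34, 40, 46
Third differences: 6, 6, 6, 6
The third differences are constant at 6.
Work back: 22 − 6 = 16;  24 − 16 = 8;  14 − 8 = 6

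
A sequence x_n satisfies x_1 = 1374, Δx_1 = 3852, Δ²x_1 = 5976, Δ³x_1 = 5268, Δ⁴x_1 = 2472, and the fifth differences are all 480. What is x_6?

Build the table forward from the leading diagonal:
Δ⁵: 480  480  480  480  480  480
Δ⁴: 2472  2952  3432  3912  4392  4872
Δ³: 5268  7740  10692  14124  18036  22428
Δ²: 5976  11244  18984  29676  43800  61836
Δ: 3852  9828  21072  40056  69732  113532
x: 1374  5226  15054  36126  76182  145914

145914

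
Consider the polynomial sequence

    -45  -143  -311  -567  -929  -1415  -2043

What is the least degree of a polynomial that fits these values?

3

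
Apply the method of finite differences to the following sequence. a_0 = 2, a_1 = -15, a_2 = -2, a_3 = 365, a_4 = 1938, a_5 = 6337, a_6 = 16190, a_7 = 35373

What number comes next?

69250

Δ: -17, 13, 367, 1573, 4399, 9853, 19183
Δ²: 30, 354, 1206, 2826, 5454, 9330
Δ³: 324, 852, 1620, 2628, 3876
Δ⁴: 528, 768, 1008, 1248
Δ⁵: 240, 240, 240
Fifth differences constant at 240.
1248 + 240 = 1488;  3876 + 1488 = 5364;  9330 + 5364 = 14694;  19183 + 14694 = 33877;  35373 + 33877 = 69250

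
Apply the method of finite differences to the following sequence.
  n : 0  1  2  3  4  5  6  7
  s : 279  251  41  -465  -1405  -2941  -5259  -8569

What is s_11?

First differences: -28 , -210 , -506 , -940 , -1536 , -2318 , -3310
Second differences: -182 , -296 , -434 , -596 , -782 , -992
Third differences: -114 , -138 , -162 , -186 , -210
Fourth differences: -24 , -24 , -24 , -24
Constant fourth difference = -24, so extend:
-210 − 24 = -234;  -992 − 234 = -1226;  -3310 − 1226 = -4536;  -8569 − 4536 = -13105
-234 − 24 = -258;  -1226 − 258 = -1484;  -4536 − 1484 = -6020;  -13105 − 6020 = -19125
-258 − 24 = -282;  -1484 − 282 = -1766;  -6020 − 1766 = -7786;  -19125 − 7786 = -26911
-282 − 24 = -306;  -1766 − 306 = -2072;  -7786 − 2072 = -9858;  -26911 − 9858 = -36769

-36769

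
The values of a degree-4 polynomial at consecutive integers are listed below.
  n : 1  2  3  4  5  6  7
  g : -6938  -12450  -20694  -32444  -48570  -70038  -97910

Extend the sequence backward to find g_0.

First differences: -5512, -8244, -11750, -16126, -21468, -27872
Second differences: -2732, -3506, -4376, -5342, -6404
Third differences: -774, -870, -966, -1062
Fourth differences: -96, -96, -96
The fourth differences are constant at -96.
Work back: -774 + 96 = -678;  -2732 + 678 = -2054;  -5512 + 2054 = -3458;  -6938 + 3458 = -3480

-3480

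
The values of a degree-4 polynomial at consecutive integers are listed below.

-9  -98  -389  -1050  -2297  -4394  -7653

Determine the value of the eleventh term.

First differences: -89, -291, -661, -1247, -2097, -3259
Second differences: -202, -370, -586, -850, -1162
Third differences: -168, -216, -264, -312
Fourth differences: -48, -48, -48
Constant fourth difference = -48, so extend:
-312 − 48 = -360;  -1162 − 360 = -1522;  -3259 − 1522 = -4781;  -7653 − 4781 = -12434
-360 − 48 = -408;  -1522 − 408 = -1930;  -4781 − 1930 = -6711;  -12434 − 6711 = -19145
-408 − 48 = -456;  -1930 − 456 = -2386;  -6711 − 2386 = -9097;  -19145 − 9097 = -28242
-456 − 48 = -504;  -2386 − 504 = -2890;  -9097 − 2890 = -11987;  -28242 − 11987 = -40229

-40229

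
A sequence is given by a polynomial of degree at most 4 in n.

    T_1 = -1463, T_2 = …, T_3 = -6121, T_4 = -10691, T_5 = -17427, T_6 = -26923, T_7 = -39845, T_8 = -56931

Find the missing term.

-3195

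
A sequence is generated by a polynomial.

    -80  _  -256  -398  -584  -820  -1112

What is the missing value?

Using the last 5 terms:
First differences: -142  -186  -236  -292
Second differences: -44  -50  -56
Third differences: -6  -6
Constant third difference = -6.
Extend backward: -44 + 6 = -38;  -142 + 38 = -104;  -256 + 104 = -152

-152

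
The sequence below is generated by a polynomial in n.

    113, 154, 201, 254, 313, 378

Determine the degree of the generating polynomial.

Δ: 41, 47, 53, 59, 65
Δ²: 6, 6, 6, 6
The second differences are constant, so the polynomial has degree 2.

2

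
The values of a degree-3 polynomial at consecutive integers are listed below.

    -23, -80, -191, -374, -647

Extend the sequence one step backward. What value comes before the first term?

-2

-57  -111  -183  -273
-54  -72  -90
-18  -18
The third differences are constant at -18.
Work back: -54 + 18 = -36;  -57 + 36 = -21;  -23 + 21 = -2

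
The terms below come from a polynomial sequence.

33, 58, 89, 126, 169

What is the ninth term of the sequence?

401

25, 31, 37, 43
6, 6, 6
Constant second difference = 6, so extend:
43 + 6 = 49;  169 + 49 = 218
49 + 6 = 55;  218 + 55 = 273
55 + 6 = 61;  273 + 61 = 334
61 + 6 = 67;  334 + 67 = 401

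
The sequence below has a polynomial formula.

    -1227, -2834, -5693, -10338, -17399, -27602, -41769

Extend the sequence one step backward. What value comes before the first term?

-434

D1: -1607, -2859, -4645, -7061, -10203, -14167
D2: -1252, -1786, -2416, -3142, -3964
D3: -534, -630, -726, -822
D4: -96, -96, -96
The fourth differences are constant at -96.
Work back: -534 + 96 = -438;  -1252 + 438 = -814;  -1607 + 814 = -793;  -1227 + 793 = -434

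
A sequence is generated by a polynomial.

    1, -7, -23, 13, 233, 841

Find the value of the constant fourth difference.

72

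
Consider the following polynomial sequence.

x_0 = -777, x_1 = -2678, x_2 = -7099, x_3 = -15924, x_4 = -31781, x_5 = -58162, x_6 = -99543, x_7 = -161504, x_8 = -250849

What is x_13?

-1447274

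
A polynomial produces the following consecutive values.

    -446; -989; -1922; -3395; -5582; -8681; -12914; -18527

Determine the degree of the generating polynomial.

4

First differences: -543, -933, -1473, -2187, -3099, -4233, -5613
Second differences: -390, -540, -714, -912, -1134, -1380
Third differences: -150, -174, -198, -222, -246
Fourth differences: -24, -24, -24, -24
The fourth differences are constant, so the polynomial has degree 4.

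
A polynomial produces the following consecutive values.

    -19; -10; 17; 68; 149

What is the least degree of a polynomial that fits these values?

D1: 9, 27, 51, 81
D2: 18, 24, 30
D3: 6, 6
The third differences are constant, so the polynomial has degree 3.

3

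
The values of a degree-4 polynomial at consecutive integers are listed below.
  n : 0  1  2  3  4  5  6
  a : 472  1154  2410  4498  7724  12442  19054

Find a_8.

First differences: 682 , 1256 , 2088 , 3226 , 4718 , 6612
Second differences: 574 , 832 , 1138 , 1492 , 1894
Third differences: 258 , 306 , 354 , 402
Fourth differences: 48 , 48 , 48
The fourth differences are constant (48).
402 + 48 = 450;  1894 + 450 = 2344;  6612 + 2344 = 8956;  19054 + 8956 = 28010
450 + 48 = 498;  2344 + 498 = 2842;  8956 + 2842 = 11798;  28010 + 11798 = 39808

39808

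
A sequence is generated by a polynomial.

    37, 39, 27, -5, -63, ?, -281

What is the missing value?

-153

Using the first 5 terms:
2, -12, -32, -58
-14, -20, -26
-6, -6
Constant third difference = -6.
Extend forward: -26 − 6 = -32;  -58 − 32 = -90;  -63 − 90 = -153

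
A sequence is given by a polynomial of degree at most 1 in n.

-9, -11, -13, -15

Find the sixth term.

First differences: -2 , -2 , -2
First differences constant at -2.
-15 − 2 = -17
-17 − 2 = -19

-19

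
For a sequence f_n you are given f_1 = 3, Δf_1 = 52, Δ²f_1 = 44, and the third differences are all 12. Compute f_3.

151

Build the table forward from the leading diagonal:
Third differences: 12, 12, 12
Second differences: 44, 56, 68
First differences: 52, 96, 152
f: 3, 55, 151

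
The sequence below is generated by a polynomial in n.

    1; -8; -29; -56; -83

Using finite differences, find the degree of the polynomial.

3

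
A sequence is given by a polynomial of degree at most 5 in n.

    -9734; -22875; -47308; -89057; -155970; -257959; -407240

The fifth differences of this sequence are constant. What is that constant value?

D1: -13141, -24433, -41749, -66913, -101989, -149281
D2: -11292, -17316, -25164, -35076, -47292
D3: -6024, -7848, -9912, -12216
D4: -1824, -2064, -2304
D5: -240, -240

-240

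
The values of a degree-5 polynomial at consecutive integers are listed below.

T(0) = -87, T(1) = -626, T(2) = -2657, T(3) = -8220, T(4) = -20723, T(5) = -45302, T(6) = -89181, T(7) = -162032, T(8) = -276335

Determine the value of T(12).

-539, -2031, -5563, -12503, -24579, -43879, -72851, -114303
-1492, -3532, -6940, -12076, -19300, -28972, -41452
-2040, -3408, -5136, -7224, -9672, -12480
-1368, -1728, -2088, -2448, -2808
-360, -360, -360, -360
The fifth differences are constant (-360).
-2808 − 360 = -3168;  -12480 − 3168 = -15648;  -41452 − 15648 = -57100;  -114303 − 57100 = -171403;  -276335 − 171403 = -447738
-3168 − 360 = -3528;  -15648 − 3528 = -19176;  -57100 − 19176 = -76276;  -171403 − 76276 = -247679;  -447738 − 247679 = -695417
-3528 − 360 = -3888;  -19176 − 3888 = -23064;  -76276 − 23064 = -99340;  -247679 − 99340 = -347019;  -695417 − 347019 = -1042436
-3888 − 360 = -4248;  -23064 − 4248 = -27312;  -99340 − 27312 = -126652;  -347019 − 126652 = -473671;  -1042436 − 473671 = -1516107

-1516107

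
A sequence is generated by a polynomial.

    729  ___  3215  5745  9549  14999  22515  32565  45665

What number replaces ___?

Using the last 7 terms:
First differences: 2530, 3804, 5450, 7516, 10050, 13100
Second differences: 1274, 1646, 2066, 2534, 3050
Third differences: 372, 420, 468, 516
Fourth differences: 48, 48, 48
Constant fourth difference = 48.
Extend backward: 372 − 48 = 324;  1274 − 324 = 950;  2530 − 950 = 1580;  3215 − 1580 = 1635

1635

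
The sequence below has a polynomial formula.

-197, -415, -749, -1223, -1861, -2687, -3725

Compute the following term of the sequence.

Δ: -218 , -334 , -474 , -638 , -826 , -1038
Δ²: -116 , -140 , -164 , -188 , -212
Δ³: -24 , -24 , -24 , -24
Constant third difference = -24, so extend:
-212 − 24 = -236;  -1038 − 236 = -1274;  -3725 − 1274 = -4999

-4999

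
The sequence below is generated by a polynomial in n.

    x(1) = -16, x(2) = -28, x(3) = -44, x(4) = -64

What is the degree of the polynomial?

-12, -16, -20
-4, -4
The second differences are constant, so the polynomial has degree 2.

2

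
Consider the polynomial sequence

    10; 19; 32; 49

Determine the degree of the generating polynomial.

2

Δ: 9, 13, 17
Δ²: 4, 4
The second differences are constant, so the polynomial has degree 2.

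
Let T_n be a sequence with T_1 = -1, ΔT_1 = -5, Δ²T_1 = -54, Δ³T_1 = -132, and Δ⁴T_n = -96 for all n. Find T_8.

-9150

Build the table forward from the leading diagonal:
Fourth differences: -96, -96, -96, -96, -96, -96, -96, -96
Third differences: -132, -228, -324, -420, -516, -612, -708, -804
Second differences: -54, -186, -414, -738, -1158, -1674, -2286, -2994
First differences: -5, -59, -245, -659, -1397, -2555, -4229, -6515
T: -1, -6, -65, -310, -969, -2366, -4921, -9150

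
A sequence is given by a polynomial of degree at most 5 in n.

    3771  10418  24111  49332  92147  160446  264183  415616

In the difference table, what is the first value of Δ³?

4482

D1: 6647, 13693, 25221, 42815, 68299, 103737, 151433
D2: 7046, 11528, 17594, 25484, 35438, 47696
D3: 4482, 6066, 7890, 9954, 12258
D4: 1584, 1824, 2064, 2304
D5: 240, 240, 240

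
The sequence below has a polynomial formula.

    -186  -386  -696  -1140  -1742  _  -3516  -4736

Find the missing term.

-2526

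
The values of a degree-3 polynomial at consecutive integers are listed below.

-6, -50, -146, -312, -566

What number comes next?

-926

First differences: -44 , -96 , -166 , -254
Second differences: -52 , -70 , -88
Third differences: -18 , -18
Third differences constant at -18.
-88 − 18 = -106;  -254 − 106 = -360;  -566 − 360 = -926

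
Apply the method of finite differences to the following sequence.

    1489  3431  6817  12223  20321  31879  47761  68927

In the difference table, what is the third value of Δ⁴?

First differences: 1942, 3386, 5406, 8098, 11558, 15882, 21166
Second differences: 1444, 2020, 2692, 3460, 4324, 5284
Third differences: 576, 672, 768, 864, 960
Fourth differences: 96, 96, 96, 96

96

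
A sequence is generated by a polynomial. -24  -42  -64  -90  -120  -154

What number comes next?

Δ: -18, -22, -26, -30, -34
Δ²: -4, -4, -4, -4
The second differences are constant (-4).
-34 − 4 = -38;  -154 − 38 = -192

-192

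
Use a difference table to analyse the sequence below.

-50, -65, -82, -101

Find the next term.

D1: -15, -17, -19
D2: -2, -2
Second differences constant at -2.
-19 − 2 = -21;  -101 − 21 = -122

-122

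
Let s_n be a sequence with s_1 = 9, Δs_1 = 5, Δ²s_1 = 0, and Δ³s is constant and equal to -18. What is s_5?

-43

Build the table forward from the leading diagonal:
D3: -18, -18, -18, -18, -18
D2: 0, -18, -36, -54, -72
D1: 5, 5, -13, -49, -103
s: 9, 14, 19, 6, -43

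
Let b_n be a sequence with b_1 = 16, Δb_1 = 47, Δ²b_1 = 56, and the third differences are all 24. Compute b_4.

349

Build the table forward from the leading diagonal:
Third differences: 24, 24, 24, 24
Second differences: 56, 80, 104, 128
First differences: 47, 103, 183, 287
b: 16, 63, 166, 349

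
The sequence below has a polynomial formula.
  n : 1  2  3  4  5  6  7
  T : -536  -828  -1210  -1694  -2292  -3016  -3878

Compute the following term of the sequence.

-4890

D1: -292 , -382 , -484 , -598 , -724 , -862
D2: -90 , -102 , -114 , -126 , -138
D3: -12 , -12 , -12 , -12
The third differences are constant (-12).
-138 − 12 = -150;  -862 − 150 = -1012;  -3878 − 1012 = -4890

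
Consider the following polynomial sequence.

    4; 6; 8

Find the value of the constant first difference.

2

D1: 2, 2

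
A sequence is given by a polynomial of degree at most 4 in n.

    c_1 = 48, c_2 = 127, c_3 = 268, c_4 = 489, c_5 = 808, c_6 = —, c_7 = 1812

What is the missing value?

1243

Using the first 5 terms:
Δ: 79, 141, 221, 319
Δ²: 62, 80, 98
Δ³: 18, 18
Constant third difference = 18.
Extend forward: 98 + 18 = 116;  319 + 116 = 435;  808 + 435 = 1243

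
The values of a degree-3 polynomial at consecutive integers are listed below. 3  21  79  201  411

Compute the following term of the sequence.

733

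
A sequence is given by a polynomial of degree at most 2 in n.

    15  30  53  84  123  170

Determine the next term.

225

First differences: 15  23  31  39  47
Second differences: 8  8  8  8
Constant second difference = 8, so extend:
47 + 8 = 55;  170 + 55 = 225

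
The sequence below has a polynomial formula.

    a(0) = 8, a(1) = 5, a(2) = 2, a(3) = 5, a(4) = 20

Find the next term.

53

First differences: -3 , -3 , 3 , 15
Second differences: 0 , 6 , 12
Third differences: 6 , 6
Constant third difference = 6, so extend:
12 + 6 = 18;  15 + 18 = 33;  20 + 33 = 53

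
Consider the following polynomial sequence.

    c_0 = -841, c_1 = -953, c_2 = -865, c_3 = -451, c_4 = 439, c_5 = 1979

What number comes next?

Δ: -112, 88, 414, 890, 1540
Δ²: 200, 326, 476, 650
Δ³: 126, 150, 174
Δ⁴: 24, 24
Fourth differences constant at 24.
174 + 24 = 198;  650 + 198 = 848;  1540 + 848 = 2388;  1979 + 2388 = 4367

4367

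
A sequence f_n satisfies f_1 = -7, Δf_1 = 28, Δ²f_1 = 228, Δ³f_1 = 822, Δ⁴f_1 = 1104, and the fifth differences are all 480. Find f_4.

Build the table forward from the leading diagonal:
D5: 480  480  480  480
D4: 1104  1584  2064  2544
D3: 822  1926  3510  5574
D2: 228  1050  2976  6486
D1: 28  256  1306  4282
f: -7  21  277  1583

1583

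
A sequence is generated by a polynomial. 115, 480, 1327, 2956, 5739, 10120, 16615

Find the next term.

Δ: 365, 847, 1629, 2783, 4381, 6495
Δ²: 482, 782, 1154, 1598, 2114
Δ³: 300, 372, 444, 516
Δ⁴: 72, 72, 72
Fourth differences constant at 72.
516 + 72 = 588;  2114 + 588 = 2702;  6495 + 2702 = 9197;  16615 + 9197 = 25812

25812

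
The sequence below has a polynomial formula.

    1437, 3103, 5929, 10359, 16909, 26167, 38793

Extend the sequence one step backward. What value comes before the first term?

Δ: 1666, 2826, 4430, 6550, 9258, 12626
Δ²: 1160, 1604, 2120, 2708, 3368
Δ³: 444, 516, 588, 660
Δ⁴: 72, 72, 72
The fourth differences are constant at 72.
Work back: 444 − 72 = 372;  1160 − 372 = 788;  1666 − 788 = 878;  1437 − 878 = 559

559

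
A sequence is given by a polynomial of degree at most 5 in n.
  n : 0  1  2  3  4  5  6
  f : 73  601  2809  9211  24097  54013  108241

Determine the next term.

199279

First differences: 528 , 2208 , 6402 , 14886 , 29916 , 54228
Second differences: 1680 , 4194 , 8484 , 15030 , 24312
Third differences: 2514 , 4290 , 6546 , 9282
Fourth differences: 1776 , 2256 , 2736
Fifth differences: 480 , 480
Fifth differences constant at 480.
2736 + 480 = 3216;  9282 + 3216 = 12498;  24312 + 12498 = 36810;  54228 + 36810 = 91038;  108241 + 91038 = 199279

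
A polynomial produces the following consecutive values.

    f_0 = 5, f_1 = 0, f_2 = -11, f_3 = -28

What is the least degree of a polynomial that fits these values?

2

D1: -5, -11, -17
D2: -6, -6
The second differences are constant, so the polynomial has degree 2.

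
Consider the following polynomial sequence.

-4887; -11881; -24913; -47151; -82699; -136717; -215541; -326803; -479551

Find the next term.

-684369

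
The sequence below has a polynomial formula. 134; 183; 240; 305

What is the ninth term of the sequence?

750

First differences: 49  57  65
Second differences: 8  8
The second differences are constant (8).
65 + 8 = 73;  305 + 73 = 378
73 + 8 = 81;  378 + 81 = 459
81 + 8 = 89;  459 + 89 = 548
89 + 8 = 97;  548 + 97 = 645
97 + 8 = 105;  645 + 105 = 750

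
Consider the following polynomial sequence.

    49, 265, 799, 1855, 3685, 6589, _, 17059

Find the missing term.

Using the first 6 terms:
First differences: 216  534  1056  1830  2904
Second differences: 318  522  774  1074
Third differences: 204  252  300
Fourth differences: 48  48
Constant fourth difference = 48.
Extend forward: 300 + 48 = 348;  1074 + 348 = 1422;  2904 + 1422 = 4326;  6589 + 4326 = 10915

10915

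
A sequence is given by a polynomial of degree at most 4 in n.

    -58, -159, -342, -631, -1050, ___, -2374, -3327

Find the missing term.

Using the first 5 terms:
Δ: -101, -183, -289, -419
Δ²: -82, -106, -130
Δ³: -24, -24
Constant third difference = -24.
Extend forward: -130 − 24 = -154;  -419 − 154 = -573;  -1050 − 573 = -1623

-1623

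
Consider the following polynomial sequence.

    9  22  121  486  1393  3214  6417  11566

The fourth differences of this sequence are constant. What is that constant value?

Δ: 13, 99, 365, 907, 1821, 3203, 5149
Δ²: 86, 266, 542, 914, 1382, 1946
Δ³: 180, 276, 372, 468, 564
Δ⁴: 96, 96, 96, 96

96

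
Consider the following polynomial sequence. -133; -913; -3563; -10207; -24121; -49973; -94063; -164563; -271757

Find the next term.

-780, -2650, -6644, -13914, -25852, -44090, -70500, -107194
-1870, -3994, -7270, -11938, -18238, -26410, -36694
-2124, -3276, -4668, -6300, -8172, -10284
-1152, -1392, -1632, -1872, -2112
-240, -240, -240, -240
Fifth differences constant at -240.
-2112 − 240 = -2352;  -10284 − 2352 = -12636;  -36694 − 12636 = -49330;  -107194 − 49330 = -156524;  -271757 − 156524 = -428281

-428281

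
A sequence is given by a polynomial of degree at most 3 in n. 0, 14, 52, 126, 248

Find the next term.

430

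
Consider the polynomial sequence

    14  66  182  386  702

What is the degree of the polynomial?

First differences: 52, 116, 204, 316
Second differences: 64, 88, 112
Third differences: 24, 24
The third differences are constant, so the polynomial has degree 3.

3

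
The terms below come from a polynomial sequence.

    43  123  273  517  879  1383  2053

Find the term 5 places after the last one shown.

8733

Δ: 80, 150, 244, 362, 504, 670
Δ²: 70, 94, 118, 142, 166
Δ³: 24, 24, 24, 24
The third differences are constant (24).
166 + 24 = 190;  670 + 190 = 860;  2053 + 860 = 2913
190 + 24 = 214;  860 + 214 = 1074;  2913 + 1074 = 3987
214 + 24 = 238;  1074 + 238 = 1312;  3987 + 1312 = 5299
238 + 24 = 262;  1312 + 262 = 1574;  5299 + 1574 = 6873
262 + 24 = 286;  1574 + 286 = 1860;  6873 + 1860 = 8733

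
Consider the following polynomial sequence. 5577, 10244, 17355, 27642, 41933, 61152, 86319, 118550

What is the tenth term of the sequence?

First differences: 4667, 7111, 10287, 14291, 19219, 25167, 32231
Second differences: 2444, 3176, 4004, 4928, 5948, 7064
Third differences: 732, 828, 924, 1020, 1116
Fourth differences: 96, 96, 96, 96
Constant fourth difference = 96, so extend:
1116 + 96 = 1212;  7064 + 1212 = 8276;  32231 + 8276 = 40507;  118550 + 40507 = 159057
1212 + 96 = 1308;  8276 + 1308 = 9584;  40507 + 9584 = 50091;  159057 + 50091 = 209148

209148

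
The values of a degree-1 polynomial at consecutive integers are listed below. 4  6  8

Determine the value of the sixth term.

14

D1: 2 , 2
First differences constant at 2.
8 + 2 = 10
10 + 2 = 12
12 + 2 = 14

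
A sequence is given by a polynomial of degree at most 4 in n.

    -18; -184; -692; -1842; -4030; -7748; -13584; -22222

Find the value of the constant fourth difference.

D1: -166, -508, -1150, -2188, -3718, -5836, -8638
D2: -342, -642, -1038, -1530, -2118, -2802
D3: -300, -396, -492, -588, -684
D4: -96, -96, -96, -96

-96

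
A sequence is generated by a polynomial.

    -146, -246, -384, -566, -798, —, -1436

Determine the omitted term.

-1086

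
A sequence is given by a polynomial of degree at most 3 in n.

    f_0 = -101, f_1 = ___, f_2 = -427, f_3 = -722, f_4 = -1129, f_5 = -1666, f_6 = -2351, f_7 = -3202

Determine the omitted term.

Using the last 6 terms:
D1: -295, -407, -537, -685, -851
D2: -112, -130, -148, -166
D3: -18, -18, -18
Constant third difference = -18.
Extend backward: -112 + 18 = -94;  -295 + 94 = -201;  -427 + 201 = -226

-226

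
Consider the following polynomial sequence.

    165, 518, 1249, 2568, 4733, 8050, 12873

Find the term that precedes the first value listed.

28

Δ: 353  731  1319  2165  3317  4823
Δ²: 378  588  846  1152  1506
Δ³: 210  258  306  354
Δ⁴: 48  48  48
The fourth differences are constant at 48.
Work back: 210 − 48 = 162;  378 − 162 = 216;  353 − 216 = 137;  165 − 137 = 28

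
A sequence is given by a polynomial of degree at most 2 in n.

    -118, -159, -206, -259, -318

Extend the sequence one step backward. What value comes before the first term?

-83

Δ: -41, -47, -53, -59
Δ²: -6, -6, -6
The second differences are constant at -6.
Work back: -41 + 6 = -35;  -118 + 35 = -83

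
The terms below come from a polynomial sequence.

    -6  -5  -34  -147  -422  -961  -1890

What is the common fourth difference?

D1: 1, -29, -113, -275, -539, -929
D2: -30, -84, -162, -264, -390
D3: -54, -78, -102, -126
D4: -24, -24, -24

-24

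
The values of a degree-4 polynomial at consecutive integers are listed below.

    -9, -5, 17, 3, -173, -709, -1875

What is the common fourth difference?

D1: 4, 22, -14, -176, -536, -1166
D2: 18, -36, -162, -360, -630
D3: -54, -126, -198, -270
D4: -72, -72, -72

-72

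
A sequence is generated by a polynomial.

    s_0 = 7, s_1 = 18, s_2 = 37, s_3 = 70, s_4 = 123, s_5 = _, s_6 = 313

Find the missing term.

202

Using the first 5 terms:
11  19  33  53
8  14  20
6  6
Constant third difference = 6.
Extend forward: 20 + 6 = 26;  53 + 26 = 79;  123 + 79 = 202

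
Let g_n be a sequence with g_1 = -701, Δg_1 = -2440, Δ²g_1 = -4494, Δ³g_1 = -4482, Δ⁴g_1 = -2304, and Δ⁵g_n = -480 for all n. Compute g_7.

-209831

Build the table forward from the leading diagonal:
Δ⁵: -480  -480  -480  -480  -480  -480  -480
Δ⁴: -2304  -2784  -3264  -3744  -4224  -4704  -5184
Δ³: -4482  -6786  -9570  -12834  -16578  -20802  -25506
Δ²: -4494  -8976  -15762  -25332  -38166  -54744  -75546
Δ: -2440  -6934  -15910  -31672  -57004  -95170  -149914
g: -701  -3141  -10075  -25985  -57657  -114661  -209831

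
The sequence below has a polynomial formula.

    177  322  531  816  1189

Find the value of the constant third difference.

First differences: 145, 209, 285, 373
Second differences: 64, 76, 88
Third differences: 12, 12

12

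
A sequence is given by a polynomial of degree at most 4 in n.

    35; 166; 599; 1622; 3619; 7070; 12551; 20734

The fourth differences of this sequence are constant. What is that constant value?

First differences: 131, 433, 1023, 1997, 3451, 5481, 8183
Second differences: 302, 590, 974, 1454, 2030, 2702
Third differences: 288, 384, 480, 576, 672
Fourth differences: 96, 96, 96, 96

96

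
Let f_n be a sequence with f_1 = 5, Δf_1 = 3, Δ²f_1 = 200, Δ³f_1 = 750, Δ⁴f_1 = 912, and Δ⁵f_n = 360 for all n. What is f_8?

Build the table forward from the leading diagonal:
Fifth differences: 360, 360, 360, 360, 360, 360, 360, 360
Fourth differences: 912, 1272, 1632, 1992, 2352, 2712, 3072, 3432
Third differences: 750, 1662, 2934, 4566, 6558, 8910, 11622, 14694
Second differences: 200, 950, 2612, 5546, 10112, 16670, 25580, 37202
First differences: 3, 203, 1153, 3765, 9311, 19423, 36093, 61673
f: 5, 8, 211, 1364, 5129, 14440, 33863, 69956

69956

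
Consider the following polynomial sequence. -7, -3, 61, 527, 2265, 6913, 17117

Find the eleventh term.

215133

First differences: 4  64  466  1738  4648  10204
Second differences: 60  402  1272  2910  5556
Third differences: 342  870  1638  2646
Fourth differences: 528  768  1008
Fifth differences: 240  240
Fifth differences constant at 240.
1008 + 240 = 1248;  2646 + 1248 = 3894;  5556 + 3894 = 9450;  10204 + 9450 = 19654;  17117 + 19654 = 36771
1248 + 240 = 1488;  3894 + 1488 = 5382;  9450 + 5382 = 14832;  19654 + 14832 = 34486;  36771 + 34486 = 71257
1488 + 240 = 1728;  5382 + 1728 = 7110;  14832 + 7110 = 21942;  34486 + 21942 = 56428;  71257 + 56428 = 127685
1728 + 240 = 1968;  7110 + 1968 = 9078;  21942 + 9078 = 31020;  56428 + 31020 = 87448;  127685 + 87448 = 215133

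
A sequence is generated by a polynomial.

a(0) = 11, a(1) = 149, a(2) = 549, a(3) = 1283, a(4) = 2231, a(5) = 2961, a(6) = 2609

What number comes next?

First differences: 138, 400, 734, 948, 730, -352
Second differences: 262, 334, 214, -218, -1082
Third differences: 72, -120, -432, -864
Fourth differences: -192, -312, -432
Fifth differences: -120, -120
The fifth differences are constant (-120).
-432 − 120 = -552;  -864 − 552 = -1416;  -1082 − 1416 = -2498;  -352 − 2498 = -2850;  2609 − 2850 = -241

-241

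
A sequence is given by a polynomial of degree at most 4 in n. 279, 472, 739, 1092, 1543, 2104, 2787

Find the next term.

D1: 193  267  353  451  561  683
D2: 74  86  98  110  122
D3: 12  12  12  12
Third differences constant at 12.
122 + 12 = 134;  683 + 134 = 817;  2787 + 817 = 3604

3604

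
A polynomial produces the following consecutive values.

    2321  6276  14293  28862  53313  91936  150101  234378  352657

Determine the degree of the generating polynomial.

3955, 8017, 14569, 24451, 38623, 58165, 84277, 118279
4062, 6552, 9882, 14172, 19542, 26112, 34002
2490, 3330, 4290, 5370, 6570, 7890
840, 960, 1080, 1200, 1320
120, 120, 120, 120
The fifth differences are constant, so the polynomial has degree 5.

5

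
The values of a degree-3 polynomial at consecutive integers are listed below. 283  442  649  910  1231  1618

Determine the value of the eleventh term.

D1: 159, 207, 261, 321, 387
D2: 48, 54, 60, 66
D3: 6, 6, 6
Constant third difference = 6, so extend:
66 + 6 = 72;  387 + 72 = 459;  1618 + 459 = 2077
72 + 6 = 78;  459 + 78 = 537;  2077 + 537 = 2614
78 + 6 = 84;  537 + 84 = 621;  2614 + 621 = 3235
84 + 6 = 90;  621 + 90 = 711;  3235 + 711 = 3946
90 + 6 = 96;  711 + 96 = 807;  3946 + 807 = 4753

4753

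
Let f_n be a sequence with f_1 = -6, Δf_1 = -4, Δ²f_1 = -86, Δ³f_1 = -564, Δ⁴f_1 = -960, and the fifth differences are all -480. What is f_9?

-128110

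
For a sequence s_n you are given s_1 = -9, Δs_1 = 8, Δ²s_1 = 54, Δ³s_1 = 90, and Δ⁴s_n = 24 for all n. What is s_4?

Build the table forward from the leading diagonal:
D4: 24, 24, 24, 24
D3: 90, 114, 138, 162
D2: 54, 144, 258, 396
D1: 8, 62, 206, 464
s: -9, -1, 61, 267

267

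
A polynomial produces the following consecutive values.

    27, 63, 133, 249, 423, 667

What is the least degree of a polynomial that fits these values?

3

36, 70, 116, 174, 244
34, 46, 58, 70
12, 12, 12
The third differences are constant, so the polynomial has degree 3.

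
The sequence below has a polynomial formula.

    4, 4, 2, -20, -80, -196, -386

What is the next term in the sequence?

0, -2, -22, -60, -116, -190
-2, -20, -38, -56, -74
-18, -18, -18, -18
Third differences constant at -18.
-74 − 18 = -92;  -190 − 92 = -282;  -386 − 282 = -668

-668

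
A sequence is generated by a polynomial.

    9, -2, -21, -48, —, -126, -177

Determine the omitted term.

-83

Using the first 4 terms:
D1: -11, -19, -27
D2: -8, -8
Constant second difference = -8.
Extend forward: -27 − 8 = -35;  -48 − 35 = -83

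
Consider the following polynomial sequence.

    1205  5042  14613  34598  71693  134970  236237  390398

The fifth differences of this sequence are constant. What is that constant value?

D1: 3837, 9571, 19985, 37095, 63277, 101267, 154161
D2: 5734, 10414, 17110, 26182, 37990, 52894
D3: 4680, 6696, 9072, 11808, 14904
D4: 2016, 2376, 2736, 3096
D5: 360, 360, 360

360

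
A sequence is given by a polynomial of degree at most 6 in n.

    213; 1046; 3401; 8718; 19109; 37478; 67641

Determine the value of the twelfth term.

833 , 2355 , 5317 , 10391 , 18369 , 30163
1522 , 2962 , 5074 , 7978 , 11794
1440 , 2112 , 2904 , 3816
672 , 792 , 912
120 , 120
Constant fifth difference = 120, so extend:
912 + 120 = 1032;  3816 + 1032 = 4848;  11794 + 4848 = 16642;  30163 + 16642 = 46805;  67641 + 46805 = 114446
1032 + 120 = 1152;  4848 + 1152 = 6000;  16642 + 6000 = 22642;  46805 + 22642 = 69447;  114446 + 69447 = 183893
1152 + 120 = 1272;  6000 + 1272 = 7272;  22642 + 7272 = 29914;  69447 + 29914 = 99361;  183893 + 99361 = 283254
1272 + 120 = 1392;  7272 + 1392 = 8664;  29914 + 8664 = 38578;  99361 + 38578 = 137939;  283254 + 137939 = 421193
1392 + 120 = 1512;  8664 + 1512 = 10176;  38578 + 10176 = 48754;  137939 + 48754 = 186693;  421193 + 186693 = 607886

607886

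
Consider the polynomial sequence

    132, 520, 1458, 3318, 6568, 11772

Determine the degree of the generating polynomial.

4

Δ: 388, 938, 1860, 3250, 5204
Δ²: 550, 922, 1390, 1954
Δ³: 372, 468, 564
Δ⁴: 96, 96
The fourth differences are constant, so the polynomial has degree 4.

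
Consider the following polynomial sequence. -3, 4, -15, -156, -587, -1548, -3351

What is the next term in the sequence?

D1: 7 , -19 , -141 , -431 , -961 , -1803
D2: -26 , -122 , -290 , -530 , -842
D3: -96 , -168 , -240 , -312
D4: -72 , -72 , -72
Fourth differences constant at -72.
-312 − 72 = -384;  -842 − 384 = -1226;  -1803 − 1226 = -3029;  -3351 − 3029 = -6380

-6380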